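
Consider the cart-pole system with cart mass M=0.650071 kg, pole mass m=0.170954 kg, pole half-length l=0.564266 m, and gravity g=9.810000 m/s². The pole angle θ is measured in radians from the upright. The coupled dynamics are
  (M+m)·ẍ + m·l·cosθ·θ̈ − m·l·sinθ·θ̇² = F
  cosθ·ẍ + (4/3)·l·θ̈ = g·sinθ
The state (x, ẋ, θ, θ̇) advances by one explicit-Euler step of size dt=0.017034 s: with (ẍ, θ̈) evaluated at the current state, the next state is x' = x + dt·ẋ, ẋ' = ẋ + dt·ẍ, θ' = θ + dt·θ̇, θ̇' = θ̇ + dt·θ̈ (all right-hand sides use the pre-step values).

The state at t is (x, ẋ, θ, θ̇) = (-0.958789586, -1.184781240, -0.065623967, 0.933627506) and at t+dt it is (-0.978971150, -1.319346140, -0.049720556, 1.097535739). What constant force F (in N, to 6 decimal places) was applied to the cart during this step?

F = -5.554191 N

ẍ = (ẋ'−ẋ)/dt = (-1.319346140−-1.184781240)/0.017034 = -7.899783
θ̈ = (θ̇'−θ̇)/dt = (1.097535739−0.933627506)/0.017034 = 9.622416
sinθ=-0.065577, cosθ=0.997848
F = (M+m)·ẍ + m·l·cosθ·θ̈ − m·l·sinθ·θ̇² = -6.485919 + 0.926214 − -0.005514 = -5.554191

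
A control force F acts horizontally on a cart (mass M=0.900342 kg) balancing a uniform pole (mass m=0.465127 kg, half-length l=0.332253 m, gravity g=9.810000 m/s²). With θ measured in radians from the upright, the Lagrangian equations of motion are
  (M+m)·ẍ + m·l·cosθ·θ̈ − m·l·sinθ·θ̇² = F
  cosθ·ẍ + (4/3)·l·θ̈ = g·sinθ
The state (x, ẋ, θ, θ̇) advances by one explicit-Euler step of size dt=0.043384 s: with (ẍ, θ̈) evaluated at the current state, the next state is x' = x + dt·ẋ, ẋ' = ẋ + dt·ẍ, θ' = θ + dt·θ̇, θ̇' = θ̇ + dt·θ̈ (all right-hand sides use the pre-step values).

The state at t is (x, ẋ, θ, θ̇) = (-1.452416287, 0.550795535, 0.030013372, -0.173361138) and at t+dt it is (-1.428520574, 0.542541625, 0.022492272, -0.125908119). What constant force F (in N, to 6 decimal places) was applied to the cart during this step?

F = -0.090965 N

ẍ = (ẋ'−ẋ)/dt = (0.542541625−0.550795535)/0.043384 = -0.190252
θ̈ = (θ̇'−θ̇)/dt = (-0.125908119−-0.173361138)/0.043384 = 1.093791
sinθ=0.030009, cosθ=0.999550
F = (M+m)·ẍ + m·l·cosθ·θ̈ − m·l·sinθ·θ̇² = -0.259784 + 0.168958 − 0.000139 = -0.090965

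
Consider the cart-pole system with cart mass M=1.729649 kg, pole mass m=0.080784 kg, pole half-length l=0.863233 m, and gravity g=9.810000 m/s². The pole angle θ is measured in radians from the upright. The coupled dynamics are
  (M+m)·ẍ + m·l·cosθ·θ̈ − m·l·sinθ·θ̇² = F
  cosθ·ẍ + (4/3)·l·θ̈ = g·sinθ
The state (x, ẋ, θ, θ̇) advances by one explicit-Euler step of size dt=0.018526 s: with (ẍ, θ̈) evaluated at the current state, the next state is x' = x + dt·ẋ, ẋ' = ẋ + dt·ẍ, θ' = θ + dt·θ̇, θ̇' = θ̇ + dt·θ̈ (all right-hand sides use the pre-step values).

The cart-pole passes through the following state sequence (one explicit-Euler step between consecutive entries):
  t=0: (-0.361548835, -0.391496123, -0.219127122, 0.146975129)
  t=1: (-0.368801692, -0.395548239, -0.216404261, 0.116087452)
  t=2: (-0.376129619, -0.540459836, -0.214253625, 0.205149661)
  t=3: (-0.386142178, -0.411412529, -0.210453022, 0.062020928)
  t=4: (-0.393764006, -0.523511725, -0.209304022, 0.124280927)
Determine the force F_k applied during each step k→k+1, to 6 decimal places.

step 0→1:
  ẍ = (ẋ'−ẋ)/dt = (-0.395548239−-0.391496123)/0.018526 = -0.218726
  θ̈ = (θ̇'−θ̇)/dt = (0.116087452−0.146975129)/0.018526 = -1.667261
  sinθ=-0.217378, cosθ=0.976088
  F = (M+m)·ẍ + m·l·cosθ·θ̈ − m·l·sinθ·θ̇² = -0.395989 + -0.113487 − -0.000327 = -0.509148
step 1→2:
  ẍ = (ẋ'−ẋ)/dt = (-0.540459836−-0.395548239)/0.018526 = -7.822066
  θ̈ = (θ̇'−θ̇)/dt = (0.205149661−0.116087452)/0.018526 = 4.807417
  sinθ=-0.214719, cosθ=0.976676
  F = (M+m)·ẍ + m·l·cosθ·θ̈ − m·l·sinθ·θ̇² = -14.161327 + 0.327428 − -0.000202 = -13.833697
step 2→3:
  ẍ = (ẋ'−ẋ)/dt = (-0.411412529−-0.540459836)/0.018526 = 6.965740
  θ̈ = (θ̇'−θ̇)/dt = (0.062020928−0.205149661)/0.018526 = -7.725830
  sinθ=-0.212618, cosθ=0.977135
  F = (M+m)·ẍ + m·l·cosθ·θ̈ − m·l·sinθ·θ̇² = 12.611006 + -0.526445 − -0.000624 = 12.085185
step 3→4:
  ẍ = (ẋ'−ẋ)/dt = (-0.523511725−-0.411412529)/0.018526 = -6.050912
  θ̈ = (θ̇'−θ̇)/dt = (0.124280927−0.062020928)/0.018526 = 3.360682
  sinθ=-0.208903, cosθ=0.977936
  F = (M+m)·ẍ + m·l·cosθ·θ̈ − m·l·sinθ·θ̇² = -10.954771 + 0.229188 − -0.000056 = -10.725527

F_0 = -0.509148 N
F_1 = -13.833697 N
F_2 = 12.085185 N
F_3 = -10.725527 N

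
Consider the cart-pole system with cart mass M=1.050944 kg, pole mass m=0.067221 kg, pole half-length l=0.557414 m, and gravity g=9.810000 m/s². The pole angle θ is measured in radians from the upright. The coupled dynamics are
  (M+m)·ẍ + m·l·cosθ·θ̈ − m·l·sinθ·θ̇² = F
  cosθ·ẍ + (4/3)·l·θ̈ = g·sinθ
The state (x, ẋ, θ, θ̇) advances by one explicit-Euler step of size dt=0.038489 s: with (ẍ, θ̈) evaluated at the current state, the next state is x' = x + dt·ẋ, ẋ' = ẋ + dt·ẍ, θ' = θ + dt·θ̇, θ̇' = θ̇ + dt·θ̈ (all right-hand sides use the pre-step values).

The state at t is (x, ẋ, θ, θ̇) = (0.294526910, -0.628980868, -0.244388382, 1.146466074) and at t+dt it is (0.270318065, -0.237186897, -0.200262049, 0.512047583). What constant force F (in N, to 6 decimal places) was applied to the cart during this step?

F = 10.794869 N

ẍ = (ẋ'−ẋ)/dt = (-0.237186897−-0.628980868)/0.038489 = 10.179375
θ̈ = (θ̇'−θ̇)/dt = (0.512047583−1.146466074)/0.038489 = -16.483112
sinθ=-0.241963, cosθ=0.970285
F = (M+m)·ẍ + m·l·cosθ·θ̈ − m·l·sinθ·θ̇² = 11.382221 + -0.599269 − -0.011917 = 10.794869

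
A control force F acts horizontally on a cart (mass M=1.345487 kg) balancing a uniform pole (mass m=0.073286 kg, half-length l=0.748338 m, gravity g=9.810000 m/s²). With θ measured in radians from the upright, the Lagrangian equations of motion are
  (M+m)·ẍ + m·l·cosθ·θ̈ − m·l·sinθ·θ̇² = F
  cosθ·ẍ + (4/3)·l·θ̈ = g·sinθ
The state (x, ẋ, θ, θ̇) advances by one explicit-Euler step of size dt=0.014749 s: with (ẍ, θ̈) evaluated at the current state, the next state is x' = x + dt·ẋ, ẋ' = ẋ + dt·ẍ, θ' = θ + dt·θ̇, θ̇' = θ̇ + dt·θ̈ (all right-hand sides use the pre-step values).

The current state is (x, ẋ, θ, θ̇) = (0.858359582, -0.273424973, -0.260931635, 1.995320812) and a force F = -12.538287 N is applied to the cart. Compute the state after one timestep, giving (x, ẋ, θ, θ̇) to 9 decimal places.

sinθ=-0.257980763, cosθ=0.966150054
temp = (F + m·l·θ̇²·sinθ)/(M+m) = (-12.538287 + -0.056328943)/1.418773 = -8.877118428
θ̈ = (g·sinθ − cosθ·temp)/(l·(4/3 − m·cos²θ/(M+m))) = 6.286603846
ẍ = temp − m·l·θ̈·cosθ/(M+m) = -9.111901390
Euler: x'=0.858359582+0.014749·-0.273424973=0.854326837, ẋ'=-0.273424973+0.014749·-9.111901390=-0.407816407
       θ'=-0.260931635+0.014749·1.995320812=-0.231502648, θ̇'=1.995320812+0.014749·6.286603846=2.088041932

(0.854326837, -0.407816407, -0.231502648, 2.088041932)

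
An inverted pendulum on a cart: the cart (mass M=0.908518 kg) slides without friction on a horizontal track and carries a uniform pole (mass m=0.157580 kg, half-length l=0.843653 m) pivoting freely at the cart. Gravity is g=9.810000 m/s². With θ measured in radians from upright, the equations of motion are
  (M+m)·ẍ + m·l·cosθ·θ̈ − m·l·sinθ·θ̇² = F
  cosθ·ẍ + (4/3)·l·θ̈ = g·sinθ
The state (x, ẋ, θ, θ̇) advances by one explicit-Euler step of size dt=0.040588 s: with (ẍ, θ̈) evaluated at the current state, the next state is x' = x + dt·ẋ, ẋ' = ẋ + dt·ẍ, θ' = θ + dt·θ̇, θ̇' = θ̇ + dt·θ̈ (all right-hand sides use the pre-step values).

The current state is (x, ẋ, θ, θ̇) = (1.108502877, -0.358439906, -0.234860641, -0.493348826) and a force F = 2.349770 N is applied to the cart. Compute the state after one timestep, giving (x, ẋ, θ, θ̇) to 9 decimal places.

sinθ=-0.232707455, cosθ=0.972546781
temp = (F + m·l·θ̇²·sinθ)/(M+m) = (2.349770 + -0.007529800)/1.066098 = 2.197021475
θ̈ = (g·sinθ − cosθ·temp)/(l·(4/3 − m·cos²θ/(M+m))) = -4.389179372
ẍ = temp − m·l·θ̈·cosθ/(M+m) = 2.729327832
Euler: x'=1.108502877+0.040588·-0.358439906=1.093954518, ẋ'=-0.358439906+0.040588·2.729327832=-0.247661948
       θ'=-0.234860641+0.040588·-0.493348826=-0.254884683, θ̇'=-0.493348826+0.040588·-4.389179372=-0.671496838

(1.093954518, -0.247661948, -0.254884683, -0.671496838)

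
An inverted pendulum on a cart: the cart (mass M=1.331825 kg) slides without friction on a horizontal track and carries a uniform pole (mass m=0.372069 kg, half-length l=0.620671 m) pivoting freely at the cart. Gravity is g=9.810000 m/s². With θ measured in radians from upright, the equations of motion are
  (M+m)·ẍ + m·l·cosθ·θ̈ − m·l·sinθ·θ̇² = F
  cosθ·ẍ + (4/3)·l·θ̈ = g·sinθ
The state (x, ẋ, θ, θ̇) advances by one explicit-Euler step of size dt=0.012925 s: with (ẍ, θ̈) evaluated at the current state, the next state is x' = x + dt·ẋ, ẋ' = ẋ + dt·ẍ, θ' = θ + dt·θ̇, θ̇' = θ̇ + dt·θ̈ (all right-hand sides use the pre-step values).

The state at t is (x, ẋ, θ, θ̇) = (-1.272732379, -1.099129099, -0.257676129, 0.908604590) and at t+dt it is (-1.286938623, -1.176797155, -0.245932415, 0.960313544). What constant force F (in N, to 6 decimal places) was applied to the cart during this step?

F = -9.296956 N

ẍ = (ẋ'−ẋ)/dt = (-1.176797155−-1.099129099)/0.012925 = -6.009134
θ̈ = (θ̇'−θ̇)/dt = (0.960313544−0.908604590)/0.012925 = 4.000693
sinθ=-0.254834, cosθ=0.966985
F = (M+m)·ẍ + m·l·cosθ·θ̈ − m·l·sinθ·θ̇² = -10.238927 + 0.893387 − -0.048584 = -9.296956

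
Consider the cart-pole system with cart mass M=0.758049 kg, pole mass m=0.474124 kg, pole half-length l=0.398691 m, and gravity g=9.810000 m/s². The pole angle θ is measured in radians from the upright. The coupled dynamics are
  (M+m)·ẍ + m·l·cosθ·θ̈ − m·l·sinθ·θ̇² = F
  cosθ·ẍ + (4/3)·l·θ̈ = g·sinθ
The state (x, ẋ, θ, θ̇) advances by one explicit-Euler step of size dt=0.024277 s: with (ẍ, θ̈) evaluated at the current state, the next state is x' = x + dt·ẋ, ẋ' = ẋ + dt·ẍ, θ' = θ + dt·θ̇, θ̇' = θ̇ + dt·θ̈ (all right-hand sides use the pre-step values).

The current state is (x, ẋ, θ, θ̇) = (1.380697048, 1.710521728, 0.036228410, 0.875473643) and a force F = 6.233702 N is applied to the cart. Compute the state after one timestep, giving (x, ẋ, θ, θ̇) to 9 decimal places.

sinθ=0.036220486, cosθ=0.999343823
temp = (F + m·l·θ̇²·sinθ)/(M+m) = (6.233702 + 0.005247697)/1.232173 = 5.063371538
θ̈ = (g·sinθ − cosθ·temp)/(l·(4/3 − m·cos²θ/(M+m))) = -12.433924888
ẍ = temp − m·l·θ̈·cosθ/(M+m) = 6.969621533
Euler: x'=1.380697048+0.024277·1.710521728=1.422223384, ẋ'=1.710521728+0.024277·6.969621533=1.879723230
       θ'=0.036228410+0.024277·0.875473643=0.057482284, θ̇'=0.875473643+0.024277·-12.433924888=0.573615248

(1.422223384, 1.879723230, 0.057482284, 0.573615248)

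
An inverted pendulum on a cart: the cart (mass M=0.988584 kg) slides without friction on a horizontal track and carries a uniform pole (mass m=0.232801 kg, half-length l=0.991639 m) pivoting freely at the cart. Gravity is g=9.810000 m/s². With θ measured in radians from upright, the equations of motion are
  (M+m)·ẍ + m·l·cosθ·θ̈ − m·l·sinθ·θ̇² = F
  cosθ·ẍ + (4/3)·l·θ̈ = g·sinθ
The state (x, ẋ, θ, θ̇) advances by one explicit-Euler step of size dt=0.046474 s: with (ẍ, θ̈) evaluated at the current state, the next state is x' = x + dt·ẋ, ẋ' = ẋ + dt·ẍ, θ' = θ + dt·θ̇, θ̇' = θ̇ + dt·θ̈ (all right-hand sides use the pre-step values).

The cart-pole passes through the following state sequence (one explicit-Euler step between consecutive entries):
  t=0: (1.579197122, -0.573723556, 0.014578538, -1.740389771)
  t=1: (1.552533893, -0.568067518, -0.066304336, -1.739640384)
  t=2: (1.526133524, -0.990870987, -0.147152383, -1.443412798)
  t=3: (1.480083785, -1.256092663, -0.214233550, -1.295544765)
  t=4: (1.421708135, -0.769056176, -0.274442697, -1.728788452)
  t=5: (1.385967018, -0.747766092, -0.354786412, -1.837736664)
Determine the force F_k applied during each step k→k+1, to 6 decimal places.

step 0→1:
  ẍ = (ẋ'−ẋ)/dt = (-0.568067518−-0.573723556)/0.046474 = 0.121703
  θ̈ = (θ̇'−θ̇)/dt = (-1.739640384−-1.740389771)/0.046474 = 0.016125
  sinθ=0.014578, cosθ=0.999894
  F = (M+m)·ẍ + m·l·cosθ·θ̈ − m·l·sinθ·θ̇² = 0.148647 + 0.003722 − 0.010194 = 0.142175
step 1→2:
  ẍ = (ẋ'−ẋ)/dt = (-0.990870987−-0.568067518)/0.046474 = -9.097635
  θ̈ = (θ̇'−θ̇)/dt = (-1.443412798−-1.739640384)/0.046474 = 6.374050
  sinθ=-0.066256, cosθ=0.997803
  F = (M+m)·ẍ + m·l·cosθ·θ̈ − m·l·sinθ·θ̇² = -11.111714 + 1.468245 − -0.046289 = -9.597180
step 2→3:
  ẍ = (ẋ'−ẋ)/dt = (-1.256092663−-0.990870987)/0.046474 = -5.706883
  θ̈ = (θ̇'−θ̇)/dt = (-1.295544765−-1.443412798)/0.046474 = 3.181737
  sinθ=-0.146622, cosθ=0.989193
  F = (M+m)·ẍ + m·l·cosθ·θ̈ − m·l·sinθ·θ̇² = -6.970301 + 0.726580 − -0.070521 = -6.173200
step 3→4:
  ẍ = (ẋ'−ẋ)/dt = (-0.769056176−-1.256092663)/0.046474 = 10.479763
  θ̈ = (θ̇'−θ̇)/dt = (-1.728788452−-1.295544765)/0.046474 = -9.322281
  sinθ=-0.212599, cosθ=0.977140
  F = (M+m)·ẍ + m·l·cosθ·θ̈ − m·l·sinθ·θ̇² = 12.799825 + -2.102893 − -0.082377 = 10.779308
step 4→5:
  ẍ = (ẋ'−ẋ)/dt = (-0.747766092−-0.769056176)/0.046474 = 0.458107
  θ̈ = (θ̇'−θ̇)/dt = (-1.837736664−-1.728788452)/0.046474 = -2.344283
  sinθ=-0.271011, cosθ=0.962576
  F = (M+m)·ẍ + m·l·cosθ·θ̈ − m·l·sinθ·θ̇² = 0.559526 + -0.520935 − -0.186986 = 0.225576

F_0 = 0.142175 N
F_1 = -9.597180 N
F_2 = -6.173200 N
F_3 = 10.779308 N
F_4 = 0.225576 N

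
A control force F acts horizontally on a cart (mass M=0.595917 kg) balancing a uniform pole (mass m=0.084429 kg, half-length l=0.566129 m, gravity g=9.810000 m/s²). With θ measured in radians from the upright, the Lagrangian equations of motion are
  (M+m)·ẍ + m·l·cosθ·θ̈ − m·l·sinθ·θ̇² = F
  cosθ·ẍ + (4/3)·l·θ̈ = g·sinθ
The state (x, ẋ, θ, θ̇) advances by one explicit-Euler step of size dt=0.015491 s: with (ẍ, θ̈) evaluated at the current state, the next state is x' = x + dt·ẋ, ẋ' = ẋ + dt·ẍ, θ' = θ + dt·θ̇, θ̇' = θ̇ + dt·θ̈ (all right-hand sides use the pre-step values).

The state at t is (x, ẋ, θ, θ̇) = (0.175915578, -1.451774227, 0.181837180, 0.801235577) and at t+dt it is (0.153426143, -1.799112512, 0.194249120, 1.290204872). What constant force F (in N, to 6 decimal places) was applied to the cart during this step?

F = -13.776379 N

ẍ = (ẋ'−ẋ)/dt = (-1.799112512−-1.451774227)/0.015491 = -22.421941
θ̈ = (θ̇'−θ̇)/dt = (1.290204872−0.801235577)/0.015491 = 31.564734
sinθ=0.180837, cosθ=0.983513
F = (M+m)·ẍ + m·l·cosθ·θ̈ − m·l·sinθ·θ̇² = -15.254678 + 1.483848 − 0.005549 = -13.776379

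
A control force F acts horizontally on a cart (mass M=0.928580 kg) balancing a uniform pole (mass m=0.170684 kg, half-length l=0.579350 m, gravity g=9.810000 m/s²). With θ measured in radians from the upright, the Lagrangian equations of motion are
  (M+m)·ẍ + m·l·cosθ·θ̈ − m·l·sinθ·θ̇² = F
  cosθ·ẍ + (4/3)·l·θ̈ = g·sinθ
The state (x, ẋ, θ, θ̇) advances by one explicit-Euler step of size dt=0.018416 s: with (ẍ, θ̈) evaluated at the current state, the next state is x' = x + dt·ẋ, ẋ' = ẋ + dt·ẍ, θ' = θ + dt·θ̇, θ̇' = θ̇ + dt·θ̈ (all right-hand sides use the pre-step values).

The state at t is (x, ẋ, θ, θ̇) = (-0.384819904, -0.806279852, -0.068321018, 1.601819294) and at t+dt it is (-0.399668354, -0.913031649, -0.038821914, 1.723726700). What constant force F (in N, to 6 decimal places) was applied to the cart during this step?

F = -5.701707 N

ẍ = (ẋ'−ẋ)/dt = (-0.913031649−-0.806279852)/0.018416 = -5.796688
θ̈ = (θ̇'−θ̇)/dt = (1.723726700−1.601819294)/0.018416 = 6.619646
sinθ=-0.068268, cosθ=0.997667
F = (M+m)·ẍ + m·l·cosθ·θ̈ − m·l·sinθ·θ̇² = -6.372090 + 0.653062 − -0.017321 = -5.701707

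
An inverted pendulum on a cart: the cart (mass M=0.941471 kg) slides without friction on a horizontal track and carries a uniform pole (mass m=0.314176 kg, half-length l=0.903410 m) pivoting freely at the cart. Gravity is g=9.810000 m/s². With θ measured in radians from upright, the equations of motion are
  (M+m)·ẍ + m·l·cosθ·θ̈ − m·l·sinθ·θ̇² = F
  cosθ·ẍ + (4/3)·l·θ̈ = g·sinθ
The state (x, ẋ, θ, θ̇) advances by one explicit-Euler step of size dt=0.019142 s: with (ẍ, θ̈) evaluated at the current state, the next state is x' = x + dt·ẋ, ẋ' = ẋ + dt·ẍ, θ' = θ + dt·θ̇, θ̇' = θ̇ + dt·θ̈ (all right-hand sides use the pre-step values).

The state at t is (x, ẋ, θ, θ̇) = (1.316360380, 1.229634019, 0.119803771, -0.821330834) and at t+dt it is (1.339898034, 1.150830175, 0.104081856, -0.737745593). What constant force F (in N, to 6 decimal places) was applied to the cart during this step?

F = -3.961651 N

ẍ = (ẋ'−ẋ)/dt = (1.150830175−1.229634019)/0.019142 = -4.116803
θ̈ = (θ̇'−θ̇)/dt = (-0.737745593−-0.821330834)/0.019142 = 4.366589
sinθ=0.119517, cosθ=0.992832
F = (M+m)·ẍ + m·l·cosθ·θ̈ − m·l·sinθ·θ̇² = -5.169251 + 1.230484 − 0.022884 = -3.961651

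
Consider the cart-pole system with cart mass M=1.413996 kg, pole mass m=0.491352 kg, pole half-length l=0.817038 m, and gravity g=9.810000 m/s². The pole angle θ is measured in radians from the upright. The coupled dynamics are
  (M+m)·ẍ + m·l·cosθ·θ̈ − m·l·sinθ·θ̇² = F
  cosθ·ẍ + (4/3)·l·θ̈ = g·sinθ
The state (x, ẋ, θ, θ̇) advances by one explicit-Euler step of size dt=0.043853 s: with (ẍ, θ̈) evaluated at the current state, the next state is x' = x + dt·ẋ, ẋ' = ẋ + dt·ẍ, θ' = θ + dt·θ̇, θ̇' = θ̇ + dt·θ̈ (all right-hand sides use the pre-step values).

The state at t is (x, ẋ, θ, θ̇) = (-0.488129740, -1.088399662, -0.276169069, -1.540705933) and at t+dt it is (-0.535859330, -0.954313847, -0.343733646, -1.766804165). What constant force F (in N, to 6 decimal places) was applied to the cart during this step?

F = 4.094286 N

ẍ = (ẋ'−ẋ)/dt = (-0.954313847−-1.088399662)/0.043853 = 3.057620
θ̈ = (θ̇'−θ̇)/dt = (-1.766804165−-1.540705933)/0.043853 = -5.155821
sinθ=-0.272672, cosθ=0.962107
F = (M+m)·ẍ + m·l·cosθ·θ̈ − m·l·sinθ·θ̇² = 5.825830 + -1.991390 − -0.259845 = 4.094286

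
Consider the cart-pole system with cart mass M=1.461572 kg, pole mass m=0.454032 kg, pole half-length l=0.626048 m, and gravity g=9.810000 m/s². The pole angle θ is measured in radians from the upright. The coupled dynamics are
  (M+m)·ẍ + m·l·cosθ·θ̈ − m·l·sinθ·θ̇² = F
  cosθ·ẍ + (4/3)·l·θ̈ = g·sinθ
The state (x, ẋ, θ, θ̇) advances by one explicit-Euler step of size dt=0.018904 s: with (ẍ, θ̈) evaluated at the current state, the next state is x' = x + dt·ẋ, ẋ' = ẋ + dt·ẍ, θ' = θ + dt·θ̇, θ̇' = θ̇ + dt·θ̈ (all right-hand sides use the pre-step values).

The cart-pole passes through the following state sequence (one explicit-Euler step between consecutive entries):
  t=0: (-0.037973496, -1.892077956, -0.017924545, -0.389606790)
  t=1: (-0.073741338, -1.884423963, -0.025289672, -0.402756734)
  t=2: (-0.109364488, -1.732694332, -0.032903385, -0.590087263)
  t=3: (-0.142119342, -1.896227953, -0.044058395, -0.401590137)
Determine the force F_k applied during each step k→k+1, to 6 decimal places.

step 0→1:
  ẍ = (ẋ'−ẋ)/dt = (-1.884423963−-1.892077956)/0.018904 = 0.404888
  θ̈ = (θ̇'−θ̇)/dt = (-0.402756734−-0.389606790)/0.018904 = -0.695617
  sinθ=-0.017924, cosθ=0.999839
  F = (M+m)·ẍ + m·l·cosθ·θ̈ − m·l·sinθ·θ̇² = 0.775604 + -0.197694 − -0.000773 = 0.578683
step 1→2:
  ẍ = (ẋ'−ẋ)/dt = (-1.732694332−-1.884423963)/0.018904 = 8.026324
  θ̈ = (θ̇'−θ̇)/dt = (-0.590087263−-0.402756734)/0.018904 = -9.909571
  sinθ=-0.025287, cosθ=0.999680
  F = (M+m)·ẍ + m·l·cosθ·θ̈ − m·l·sinθ·θ̇² = 15.375259 + -2.815853 − -0.001166 = 12.560571
step 2→3:
  ẍ = (ẋ'−ẋ)/dt = (-1.896227953−-1.732694332)/0.018904 = -8.650742
  θ̈ = (θ̇'−θ̇)/dt = (-0.401590137−-0.590087263)/0.018904 = 9.971283
  sinθ=-0.032897, cosθ=0.999459
  F = (M+m)·ẍ + m·l·cosθ·θ̈ − m·l·sinθ·θ̇² = -16.571395 + 2.832761 − -0.003256 = -13.735378

F_0 = 0.578683 N
F_1 = 12.560571 N
F_2 = -13.735378 N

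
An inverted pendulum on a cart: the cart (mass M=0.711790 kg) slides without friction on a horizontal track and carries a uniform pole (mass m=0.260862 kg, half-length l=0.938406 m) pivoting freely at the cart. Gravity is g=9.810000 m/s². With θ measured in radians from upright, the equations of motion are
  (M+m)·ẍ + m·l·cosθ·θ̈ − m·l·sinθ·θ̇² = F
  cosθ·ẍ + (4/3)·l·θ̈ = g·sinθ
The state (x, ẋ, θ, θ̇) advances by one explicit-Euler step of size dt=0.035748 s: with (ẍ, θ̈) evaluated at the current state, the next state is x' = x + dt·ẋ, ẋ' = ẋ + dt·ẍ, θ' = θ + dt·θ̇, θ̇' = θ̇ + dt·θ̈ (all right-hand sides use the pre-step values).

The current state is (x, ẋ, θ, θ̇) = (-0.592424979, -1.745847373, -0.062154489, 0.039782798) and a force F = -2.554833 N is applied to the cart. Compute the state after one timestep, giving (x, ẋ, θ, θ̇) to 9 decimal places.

(-0.654835531, -1.857806709, -0.060732334, 0.111681597)

sinθ=-0.062114478, cosθ=0.998069032
temp = (F + m·l·θ̇²·sinθ)/(M+m) = (-2.554833 + -0.000024065)/0.972652 = -2.626691833
θ̈ = (g·sinθ − cosθ·temp)/(l·(4/3 − m·cos²θ/(M+m))) = 2.011267723
ẍ = temp − m·l·θ̈·cosθ/(M+m) = -3.131904901
Euler: x'=-0.592424979+0.035748·-1.745847373=-0.654835531, ẋ'=-1.745847373+0.035748·-3.131904901=-1.857806709
       θ'=-0.062154489+0.035748·0.039782798=-0.060732334, θ̇'=0.039782798+0.035748·2.011267723=0.111681597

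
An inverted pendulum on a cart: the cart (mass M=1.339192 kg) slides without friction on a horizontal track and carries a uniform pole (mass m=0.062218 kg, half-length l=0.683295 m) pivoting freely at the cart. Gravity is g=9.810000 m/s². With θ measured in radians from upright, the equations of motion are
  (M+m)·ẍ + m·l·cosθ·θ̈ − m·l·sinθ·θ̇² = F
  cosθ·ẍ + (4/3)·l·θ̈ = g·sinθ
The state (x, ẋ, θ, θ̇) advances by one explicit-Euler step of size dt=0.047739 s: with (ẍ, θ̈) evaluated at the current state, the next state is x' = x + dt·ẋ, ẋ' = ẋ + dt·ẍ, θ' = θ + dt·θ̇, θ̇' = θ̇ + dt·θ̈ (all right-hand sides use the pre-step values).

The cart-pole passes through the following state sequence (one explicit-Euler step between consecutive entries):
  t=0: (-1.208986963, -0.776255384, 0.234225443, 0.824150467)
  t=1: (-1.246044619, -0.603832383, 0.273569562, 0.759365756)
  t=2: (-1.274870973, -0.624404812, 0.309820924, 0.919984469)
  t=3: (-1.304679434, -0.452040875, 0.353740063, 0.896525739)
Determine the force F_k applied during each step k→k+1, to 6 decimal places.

step 0→1:
  ẍ = (ẋ'−ẋ)/dt = (-0.603832383−-0.776255384)/0.047739 = 3.611785
  θ̈ = (θ̇'−θ̇)/dt = (0.759365756−0.824150467)/0.047739 = -1.357060
  sinθ=0.232090, cosθ=0.972694
  F = (M+m)·ẍ + m·l·cosθ·θ̈ − m·l·sinθ·θ̇² = 5.061592 + -0.056118 − 0.006702 = 4.998772
step 1→2:
  ẍ = (ẋ'−ẋ)/dt = (-0.624404812−-0.603832383)/0.047739 = -0.430935
  θ̈ = (θ̇'−θ̇)/dt = (0.919984469−0.759365756)/0.047739 = 3.364518
  sinθ=0.270170, cosθ=0.962813
  F = (M+m)·ẍ + m·l·cosθ·θ̈ − m·l·sinθ·θ̇² = -0.603917 + 0.137717 − 0.006623 = -0.472823
step 2→3:
  ẍ = (ẋ'−ẋ)/dt = (-0.452040875−-0.624404812)/0.047739 = 3.610548
  θ̈ = (θ̇'−θ̇)/dt = (0.896525739−0.919984469)/0.047739 = -0.491396
  sinθ=0.304888, cosθ=0.952388
  F = (M+m)·ẍ + m·l·cosθ·θ̈ − m·l·sinθ·θ̇² = 5.059858 + -0.019896 − 0.010970 = 5.028991

F_0 = 4.998772 N
F_1 = -0.472823 N
F_2 = 5.028991 N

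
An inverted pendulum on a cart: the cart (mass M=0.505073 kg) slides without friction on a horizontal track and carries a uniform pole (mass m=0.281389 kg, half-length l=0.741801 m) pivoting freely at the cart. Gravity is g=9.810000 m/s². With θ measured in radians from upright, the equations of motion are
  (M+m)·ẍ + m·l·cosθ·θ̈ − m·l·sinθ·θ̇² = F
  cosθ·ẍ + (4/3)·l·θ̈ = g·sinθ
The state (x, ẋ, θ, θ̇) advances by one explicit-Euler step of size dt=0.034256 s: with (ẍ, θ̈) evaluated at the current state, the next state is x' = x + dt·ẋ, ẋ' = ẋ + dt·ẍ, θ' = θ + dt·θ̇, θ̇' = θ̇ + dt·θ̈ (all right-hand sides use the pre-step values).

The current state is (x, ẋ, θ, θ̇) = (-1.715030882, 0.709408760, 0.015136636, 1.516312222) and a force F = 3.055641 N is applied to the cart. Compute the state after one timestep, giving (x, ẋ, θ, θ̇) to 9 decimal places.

(-1.690729376, 0.889869587, 0.067079427, 1.339020407)

sinθ=0.015136058, cosθ=0.999885443
temp = (F + m·l·θ̇²·sinθ)/(M+m) = (3.055641 + 0.007264146)/0.786462 = 3.894536731
θ̈ = (g·sinθ − cosθ·temp)/(l·(4/3 − m·cos²θ/(M+m))) = -5.175496703
ẍ = temp − m·l·θ̈·cosθ/(M+m) = 5.268006387
Euler: x'=-1.715030882+0.034256·0.709408760=-1.690729376, ẋ'=0.709408760+0.034256·5.268006387=0.889869587
       θ'=0.015136636+0.034256·1.516312222=0.067079427, θ̇'=1.516312222+0.034256·-5.175496703=1.339020407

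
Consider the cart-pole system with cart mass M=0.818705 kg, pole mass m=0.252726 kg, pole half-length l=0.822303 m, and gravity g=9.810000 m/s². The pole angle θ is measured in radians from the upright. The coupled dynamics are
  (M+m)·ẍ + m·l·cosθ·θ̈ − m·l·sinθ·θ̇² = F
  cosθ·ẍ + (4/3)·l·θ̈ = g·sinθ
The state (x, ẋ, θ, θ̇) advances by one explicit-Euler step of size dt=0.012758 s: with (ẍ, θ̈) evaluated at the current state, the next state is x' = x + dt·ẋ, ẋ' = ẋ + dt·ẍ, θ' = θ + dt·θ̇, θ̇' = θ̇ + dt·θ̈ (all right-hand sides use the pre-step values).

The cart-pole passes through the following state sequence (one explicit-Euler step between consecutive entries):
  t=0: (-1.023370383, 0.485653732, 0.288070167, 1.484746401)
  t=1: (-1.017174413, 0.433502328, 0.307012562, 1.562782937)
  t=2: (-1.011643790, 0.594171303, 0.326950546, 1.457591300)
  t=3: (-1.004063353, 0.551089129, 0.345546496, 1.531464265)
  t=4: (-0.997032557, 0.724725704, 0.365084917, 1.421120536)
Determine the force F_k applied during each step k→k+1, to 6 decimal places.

step 0→1:
  ẍ = (ẋ'−ẋ)/dt = (0.433502328−0.485653732)/0.012758 = -4.087741
  θ̈ = (θ̇'−θ̇)/dt = (1.562782937−1.484746401)/0.012758 = 6.116675
  sinθ=0.284102, cosθ=0.958794
  F = (M+m)·ẍ + m·l·cosθ·θ̈ − m·l·sinθ·θ̇² = -4.379733 + 1.218772 − 0.130155 = -3.291116
step 1→2:
  ẍ = (ẋ'−ẋ)/dt = (0.594171303−0.433502328)/0.012758 = 12.593586
  θ̈ = (θ̇'−θ̇)/dt = (1.457591300−1.562782937)/0.012758 = -8.245151
  sinθ=0.302212, cosθ=0.953241
  F = (M+m)·ẍ + m·l·cosθ·θ̈ − m·l·sinθ·θ̇² = 13.493159 + -1.633364 − 0.153388 = 11.706407
step 2→3:
  ẍ = (ẋ'−ẋ)/dt = (0.551089129−0.594171303)/0.012758 = -3.376875
  θ̈ = (θ̇'−θ̇)/dt = (1.531464265−1.457591300)/0.012758 = 5.790325
  sinθ=0.321157, cosθ=0.947026
  F = (M+m)·ẍ + m·l·cosθ·θ̈ − m·l·sinθ·θ̇² = -3.618089 + 1.139585 − 0.141798 = -2.620302
step 3→4:
  ẍ = (ẋ'−ẋ)/dt = (0.724725704−0.551089129)/0.012758 = 13.610015
  θ̈ = (θ̇'−θ̇)/dt = (1.421120536−1.531464265)/0.012758 = -8.648983
  sinθ=0.338711, cosθ=0.940890
  F = (M+m)·ẍ + m·l·cosθ·θ̈ − m·l·sinθ·θ̇² = 14.582192 + -1.691165 − 0.165092 = 12.725936

F_0 = -3.291116 N
F_1 = 11.706407 N
F_2 = -2.620302 N
F_3 = 12.725936 N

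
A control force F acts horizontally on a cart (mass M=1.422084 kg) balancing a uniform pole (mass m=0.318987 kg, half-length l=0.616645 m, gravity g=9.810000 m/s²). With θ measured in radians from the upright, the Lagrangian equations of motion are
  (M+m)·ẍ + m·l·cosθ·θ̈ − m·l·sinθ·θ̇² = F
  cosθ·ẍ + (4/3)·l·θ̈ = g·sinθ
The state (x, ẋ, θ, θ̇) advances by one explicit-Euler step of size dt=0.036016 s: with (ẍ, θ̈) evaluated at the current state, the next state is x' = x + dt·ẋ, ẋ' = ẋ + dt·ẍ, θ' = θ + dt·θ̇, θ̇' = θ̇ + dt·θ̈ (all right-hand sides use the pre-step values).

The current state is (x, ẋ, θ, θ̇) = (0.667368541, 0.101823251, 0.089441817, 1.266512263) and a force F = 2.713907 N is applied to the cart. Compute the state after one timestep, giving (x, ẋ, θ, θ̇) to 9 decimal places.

sinθ=0.089322611, cosθ=0.996002747
temp = (F + m·l·θ̇²·sinθ)/(M+m) = (2.713907 + 0.028183077)/1.741071 = 1.574944432
θ̈ = (g·sinθ − cosθ·temp)/(l·(4/3 − m·cos²θ/(M+m))) = -0.975041971
ẍ = temp − m·l·θ̈·cosθ/(M+m) = 1.684661846
Euler: x'=0.667368541+0.036016·0.101823251=0.671035807, ẋ'=0.101823251+0.036016·1.684661846=0.162498032
       θ'=0.089441817+0.036016·1.266512263=0.135056523, θ̇'=1.266512263+0.036016·-0.975041971=1.231395151

(0.671035807, 0.162498032, 0.135056523, 1.231395151)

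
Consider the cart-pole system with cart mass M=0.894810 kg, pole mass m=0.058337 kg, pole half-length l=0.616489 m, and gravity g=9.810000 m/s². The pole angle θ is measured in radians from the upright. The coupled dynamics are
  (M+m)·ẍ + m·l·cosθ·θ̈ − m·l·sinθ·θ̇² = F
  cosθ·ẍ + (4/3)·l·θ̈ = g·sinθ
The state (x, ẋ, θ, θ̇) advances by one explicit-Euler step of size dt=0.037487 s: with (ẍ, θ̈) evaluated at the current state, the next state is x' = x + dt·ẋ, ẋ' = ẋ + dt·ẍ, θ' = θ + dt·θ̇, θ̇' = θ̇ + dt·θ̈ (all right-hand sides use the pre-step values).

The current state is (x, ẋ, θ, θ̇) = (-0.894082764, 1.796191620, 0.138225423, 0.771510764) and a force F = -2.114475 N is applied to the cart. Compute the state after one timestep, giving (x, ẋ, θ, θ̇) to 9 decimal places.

(-0.826748929, 1.706817471, 0.167147047, 0.940847168)

sinθ=0.137785681, cosθ=0.990462067
temp = (F + m·l·θ̇²·sinθ)/(M+m) = (-2.114475 + 0.002949562)/0.953147 = -2.215319818
θ̈ = (g·sinθ − cosθ·temp)/(l·(4/3 − m·cos²θ/(M+m))) = 4.517203400
ẍ = temp − m·l·θ̈·cosθ/(M+m) = -2.384137150
Euler: x'=-0.894082764+0.037487·1.796191620=-0.826748929, ẋ'=1.796191620+0.037487·-2.384137150=1.706817471
       θ'=0.138225423+0.037487·0.771510764=0.167147047, θ̇'=0.771510764+0.037487·4.517203400=0.940847168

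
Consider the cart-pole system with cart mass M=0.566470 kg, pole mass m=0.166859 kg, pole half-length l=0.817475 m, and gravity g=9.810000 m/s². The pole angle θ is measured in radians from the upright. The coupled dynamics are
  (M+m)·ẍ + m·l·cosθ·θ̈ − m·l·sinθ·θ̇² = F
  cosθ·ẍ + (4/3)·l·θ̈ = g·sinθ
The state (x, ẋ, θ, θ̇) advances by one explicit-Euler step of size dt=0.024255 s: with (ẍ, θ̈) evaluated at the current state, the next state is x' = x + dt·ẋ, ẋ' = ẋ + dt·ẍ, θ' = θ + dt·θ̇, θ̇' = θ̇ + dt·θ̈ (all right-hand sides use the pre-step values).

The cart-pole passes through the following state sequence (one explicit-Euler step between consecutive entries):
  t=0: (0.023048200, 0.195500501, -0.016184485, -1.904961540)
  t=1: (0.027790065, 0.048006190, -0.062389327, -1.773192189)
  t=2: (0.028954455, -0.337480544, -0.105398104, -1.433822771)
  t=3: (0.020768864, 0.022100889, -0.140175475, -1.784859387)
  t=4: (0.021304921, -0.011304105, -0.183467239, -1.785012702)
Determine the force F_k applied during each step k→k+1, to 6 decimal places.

F_0 = -3.710417 N
F_1 = -9.723317 N
F_2 = 8.937963 N
F_3 = -0.950112 N

step 0→1:
  ẍ = (ẋ'−ẋ)/dt = (0.048006190−0.195500501)/0.024255 = -6.080986
  θ̈ = (θ̇'−θ̇)/dt = (-1.773192189−-1.904961540)/0.024255 = 5.432668
  sinθ=-0.016184, cosθ=0.999869
  F = (M+m)·ẍ + m·l·cosθ·θ̈ − m·l·sinθ·θ̇² = -4.459363 + 0.740935 − -0.008011 = -3.710417
step 1→2:
  ẍ = (ẋ'−ẋ)/dt = (-0.337480544−0.048006190)/0.024255 = -15.893083
  θ̈ = (θ̇'−θ̇)/dt = (-1.433822771−-1.773192189)/0.024255 = 13.991730
  sinθ=-0.062349, cosθ=0.998054
  F = (M+m)·ẍ + m·l·cosθ·θ̈ − m·l·sinθ·θ̇² = -11.654859 + 1.904802 − -0.026740 = -9.723317
step 2→3:
  ẍ = (ẋ'−ẋ)/dt = (0.022100889−-0.337480544)/0.024255 = 14.825044
  θ̈ = (θ̇'−θ̇)/dt = (-1.784859387−-1.433822771)/0.024255 = -14.472753
  sinθ=-0.105203, cosθ=0.994451
  F = (M+m)·ẍ + m·l·cosθ·θ̈ − m·l·sinθ·θ̇² = 10.871634 + -1.963173 − -0.029501 = 8.937963
step 3→4:
  ẍ = (ẋ'−ẋ)/dt = (-0.011304105−0.022100889)/0.024255 = -1.377242
  θ̈ = (θ̇'−θ̇)/dt = (-1.785012702−-1.784859387)/0.024255 = -0.006321
  sinθ=-0.139717, cosθ=0.990191
  F = (M+m)·ẍ + m·l·cosθ·θ̈ − m·l·sinθ·θ̇² = -1.009971 + -0.000854 − -0.060713 = -0.950112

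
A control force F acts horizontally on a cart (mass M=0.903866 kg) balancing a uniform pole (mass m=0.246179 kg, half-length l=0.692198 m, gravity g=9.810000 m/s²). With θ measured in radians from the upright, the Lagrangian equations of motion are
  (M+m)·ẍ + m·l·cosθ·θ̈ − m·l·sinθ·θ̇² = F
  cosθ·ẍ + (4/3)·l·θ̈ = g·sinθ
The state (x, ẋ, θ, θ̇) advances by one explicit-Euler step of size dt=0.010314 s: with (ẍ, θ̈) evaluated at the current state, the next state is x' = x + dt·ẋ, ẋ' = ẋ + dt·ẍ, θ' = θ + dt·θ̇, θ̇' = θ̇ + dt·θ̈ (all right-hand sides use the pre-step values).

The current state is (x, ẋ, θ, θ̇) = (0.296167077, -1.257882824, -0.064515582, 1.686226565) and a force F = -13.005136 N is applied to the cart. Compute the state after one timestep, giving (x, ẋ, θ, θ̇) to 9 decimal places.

sinθ=-0.064470836, cosθ=0.997919592
temp = (F + m·l·θ̇²·sinθ)/(M+m) = (-13.005136 + -0.031237517)/1.150045 = -11.335533407
θ̈ = (g·sinθ − cosθ·temp)/(l·(4/3 − m·cos²θ/(M+m))) = 13.773335467
ẍ = temp − m·l·θ̈·cosθ/(M+m) = -13.372112042
Euler: x'=0.296167077+0.010314·-1.257882824=0.283193274, ẋ'=-1.257882824+0.010314·-13.372112042=-1.395802788
       θ'=-0.064515582+0.010314·1.686226565=-0.047123841, θ̇'=1.686226565+0.010314·13.773335467=1.828284747

(0.283193274, -1.395802788, -0.047123841, 1.828284747)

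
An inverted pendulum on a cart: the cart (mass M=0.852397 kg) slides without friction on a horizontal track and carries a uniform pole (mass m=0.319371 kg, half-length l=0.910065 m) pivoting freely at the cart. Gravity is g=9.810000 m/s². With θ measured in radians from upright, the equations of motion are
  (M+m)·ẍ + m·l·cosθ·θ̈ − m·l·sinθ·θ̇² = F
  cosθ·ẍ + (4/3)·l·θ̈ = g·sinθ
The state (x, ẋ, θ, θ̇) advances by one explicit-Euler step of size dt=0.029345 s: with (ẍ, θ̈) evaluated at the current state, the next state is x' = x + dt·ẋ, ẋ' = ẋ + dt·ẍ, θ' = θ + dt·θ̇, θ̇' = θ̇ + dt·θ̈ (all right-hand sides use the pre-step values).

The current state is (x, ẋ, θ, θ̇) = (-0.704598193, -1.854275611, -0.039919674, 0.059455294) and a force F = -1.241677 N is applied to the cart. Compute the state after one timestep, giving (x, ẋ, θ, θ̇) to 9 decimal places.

(-0.759011911, -1.890398007, -0.038174958, 0.079732540)

sinθ=-0.039909072, cosθ=0.999203316
temp = (F + m·l·θ̇²·sinθ)/(M+m) = (-1.241677 + -0.000041003)/1.171768 = -1.059696120
θ̈ = (g·sinθ − cosθ·temp)/(l·(4/3 − m·cos²θ/(M+m))) = 0.690994923
ẍ = temp − m·l·θ̈·cosθ/(M+m) = -1.230955742
Euler: x'=-0.704598193+0.029345·-1.854275611=-0.759011911, ẋ'=-1.854275611+0.029345·-1.230955742=-1.890398007
       θ'=-0.039919674+0.029345·0.059455294=-0.038174958, θ̇'=0.059455294+0.029345·0.690994923=0.079732540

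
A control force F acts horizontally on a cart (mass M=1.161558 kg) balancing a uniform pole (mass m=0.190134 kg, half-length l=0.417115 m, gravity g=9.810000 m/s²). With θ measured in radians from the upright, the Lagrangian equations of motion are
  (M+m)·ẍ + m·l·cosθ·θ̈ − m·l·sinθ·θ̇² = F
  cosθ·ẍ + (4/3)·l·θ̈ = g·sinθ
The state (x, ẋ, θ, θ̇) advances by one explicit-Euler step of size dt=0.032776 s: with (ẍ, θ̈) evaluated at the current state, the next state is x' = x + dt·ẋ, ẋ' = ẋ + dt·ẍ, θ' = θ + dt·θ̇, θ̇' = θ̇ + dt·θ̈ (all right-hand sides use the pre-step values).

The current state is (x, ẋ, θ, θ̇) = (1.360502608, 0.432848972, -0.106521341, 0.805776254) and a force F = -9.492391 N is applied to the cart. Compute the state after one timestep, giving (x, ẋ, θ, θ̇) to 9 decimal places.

sinθ=-0.106320009, cosθ=0.994331965
temp = (F + m·l·θ̇²·sinθ)/(M+m) = (-9.492391 + -0.005474690)/1.351692 = -7.026649333
θ̈ = (g·sinθ − cosθ·temp)/(l·(4/3 − m·cos²θ/(M+m))) = 11.931945721
ẍ = temp − m·l·θ̈·cosθ/(M+m) = -7.722763575
Euler: x'=1.360502608+0.032776·0.432848972=1.374689666, ẋ'=0.432848972+0.032776·-7.722763575=0.179727673
       θ'=-0.106521341+0.032776·0.805776254=-0.080111218, θ̇'=0.805776254+0.032776·11.931945721=1.196857707

(1.374689666, 0.179727673, -0.080111218, 1.196857707)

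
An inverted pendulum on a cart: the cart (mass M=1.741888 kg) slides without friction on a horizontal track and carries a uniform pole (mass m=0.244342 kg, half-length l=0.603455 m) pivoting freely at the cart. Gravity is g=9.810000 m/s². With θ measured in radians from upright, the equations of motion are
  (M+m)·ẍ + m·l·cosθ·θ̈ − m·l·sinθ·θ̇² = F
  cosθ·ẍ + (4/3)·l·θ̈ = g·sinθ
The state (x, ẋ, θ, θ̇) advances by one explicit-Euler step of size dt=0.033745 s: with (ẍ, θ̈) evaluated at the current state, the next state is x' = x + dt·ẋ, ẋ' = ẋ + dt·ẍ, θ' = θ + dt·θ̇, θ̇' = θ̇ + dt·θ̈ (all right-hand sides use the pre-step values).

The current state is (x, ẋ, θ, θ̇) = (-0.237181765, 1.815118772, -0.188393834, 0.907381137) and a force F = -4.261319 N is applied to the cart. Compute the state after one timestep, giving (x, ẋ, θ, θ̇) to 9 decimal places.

(-0.175930582, 1.741389928, -0.157774258, 0.920340223)

sinθ=-0.187281390, cosθ=0.982306307
temp = (F + m·l·θ̇²·sinθ)/(M+m) = (-4.261319 + -0.022736161)/1.986230 = -2.156877683
θ̈ = (g·sinθ − cosθ·temp)/(l·(4/3 − m·cos²θ/(M+m))) = 0.384029821
ẍ = temp − m·l·θ̈·cosθ/(M+m) = -2.184882024
Euler: x'=-0.237181765+0.033745·1.815118772=-0.175930582, ẋ'=1.815118772+0.033745·-2.184882024=1.741389928
       θ'=-0.188393834+0.033745·0.907381137=-0.157774258, θ̇'=0.907381137+0.033745·0.384029821=0.920340223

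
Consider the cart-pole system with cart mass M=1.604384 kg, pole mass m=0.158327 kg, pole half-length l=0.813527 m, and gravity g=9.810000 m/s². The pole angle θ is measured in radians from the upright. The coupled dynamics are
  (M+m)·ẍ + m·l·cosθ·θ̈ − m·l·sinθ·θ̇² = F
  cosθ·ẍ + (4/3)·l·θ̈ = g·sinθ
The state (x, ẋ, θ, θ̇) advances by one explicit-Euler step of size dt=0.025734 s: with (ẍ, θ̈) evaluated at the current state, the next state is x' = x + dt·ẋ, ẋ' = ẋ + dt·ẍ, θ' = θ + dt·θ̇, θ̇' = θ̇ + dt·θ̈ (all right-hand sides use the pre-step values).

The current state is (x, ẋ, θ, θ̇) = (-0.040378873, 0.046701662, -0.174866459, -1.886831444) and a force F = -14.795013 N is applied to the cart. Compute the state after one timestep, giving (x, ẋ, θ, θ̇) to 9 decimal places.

(-0.039177052, -0.182517353, -0.223422179, -1.719225256)

sinθ=-0.173976635, cosθ=0.984749781
temp = (F + m·l·θ̇²·sinθ)/(M+m) = (-14.795013 + -0.079778174)/1.762711 = -8.438587592
θ̈ = (g·sinθ − cosθ·temp)/(l·(4/3 − m·cos²θ/(M+m))) = 6.513025115
ẍ = temp − m·l·θ̈·cosθ/(M+m) = -8.907243920
Euler: x'=-0.040378873+0.025734·0.046701662=-0.039177052, ẋ'=0.046701662+0.025734·-8.907243920=-0.182517353
       θ'=-0.174866459+0.025734·-1.886831444=-0.223422179, θ̇'=-1.886831444+0.025734·6.513025115=-1.719225256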